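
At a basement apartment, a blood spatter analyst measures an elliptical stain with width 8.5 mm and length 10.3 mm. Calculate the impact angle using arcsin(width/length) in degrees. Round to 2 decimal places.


Blood spatter impact angle calculation:
width / length = 8.5 / 10.3 = 0.825243
angle = arcsin(0.825243)
angle = 55.61 degrees

55.61


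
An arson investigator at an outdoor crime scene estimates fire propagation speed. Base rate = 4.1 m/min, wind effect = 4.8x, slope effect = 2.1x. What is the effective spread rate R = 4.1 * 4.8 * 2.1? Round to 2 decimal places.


Fire spread rate calculation:
R = R0 * wind_factor * slope_factor
= 4.1 * 4.8 * 2.1
= 19.68 * 2.1
= 41.33 m/min

41.33


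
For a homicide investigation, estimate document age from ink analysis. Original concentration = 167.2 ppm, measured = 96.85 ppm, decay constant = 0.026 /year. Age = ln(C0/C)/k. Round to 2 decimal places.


Document age estimation:
C0/C = 167.2 / 96.85 = 1.726381
ln(C0/C) = 0.546027
t = 0.546027 / 0.026 = 21.00 years

21.00


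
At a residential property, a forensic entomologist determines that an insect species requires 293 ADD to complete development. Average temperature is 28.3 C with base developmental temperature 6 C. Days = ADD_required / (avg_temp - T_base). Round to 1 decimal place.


Insect development time:
Effective temperature = avg_temp - T_base = 28.3 - 6 = 22.3 C
Days = ADD / effective_temp = 293 / 22.3 = 13.1 days

13.1


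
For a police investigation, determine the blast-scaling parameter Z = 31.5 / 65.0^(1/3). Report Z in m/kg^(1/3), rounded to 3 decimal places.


Scaled distance calculation:
W^(1/3) = 65.0^(1/3) = 4.020726
Z = R / W^(1/3) = 31.5 / 4.020726
Z = 7.834 m/kg^(1/3)

7.834


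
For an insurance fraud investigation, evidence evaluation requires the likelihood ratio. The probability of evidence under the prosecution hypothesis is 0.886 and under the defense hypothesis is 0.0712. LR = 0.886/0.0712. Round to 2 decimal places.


Likelihood ratio calculation:
LR = P(E|Hp) / P(E|Hd)
LR = 0.886 / 0.0712
LR = 12.44

12.44


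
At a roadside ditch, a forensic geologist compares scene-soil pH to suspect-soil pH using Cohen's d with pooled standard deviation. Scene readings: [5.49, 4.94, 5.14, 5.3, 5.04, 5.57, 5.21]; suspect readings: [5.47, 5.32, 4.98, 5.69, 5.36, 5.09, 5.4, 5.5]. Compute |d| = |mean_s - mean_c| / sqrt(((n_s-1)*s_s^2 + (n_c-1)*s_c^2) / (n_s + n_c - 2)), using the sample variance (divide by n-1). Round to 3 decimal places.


Pooled-variance Cohen's d for soil pH comparison:
Scene mean = 36.69 / 7 = 5.241429
Suspect mean = 42.81 / 8 = 5.35125
Scene sample variance s_s^2 = 0.052648
Suspect sample variance s_c^2 = 0.051498
Pooled variance = ((n_s-1)*s_s^2 + (n_c-1)*s_c^2) / (n_s + n_c - 2) = 0.052029
Pooled SD = sqrt(0.052029) = 0.228099
Mean difference = -0.109821
|d| = |-0.109821| / 0.228099 = 0.481

0.481


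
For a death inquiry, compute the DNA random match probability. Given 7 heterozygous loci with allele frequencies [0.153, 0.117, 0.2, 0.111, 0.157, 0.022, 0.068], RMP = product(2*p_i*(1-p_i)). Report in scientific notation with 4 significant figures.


Computing RMP for 7 loci:
Locus 1: 2 * 0.153 * 0.847 = 0.259182
Locus 2: 2 * 0.117 * 0.883 = 0.206622
Locus 3: 2 * 0.2 * 0.8 = 0.32
Locus 4: 2 * 0.111 * 0.889 = 0.197358
Locus 5: 2 * 0.157 * 0.843 = 0.264702
Locus 6: 2 * 0.022 * 0.978 = 0.043032
Locus 7: 2 * 0.068 * 0.932 = 0.126752
RMP = 4.883e-06

4.883e-06


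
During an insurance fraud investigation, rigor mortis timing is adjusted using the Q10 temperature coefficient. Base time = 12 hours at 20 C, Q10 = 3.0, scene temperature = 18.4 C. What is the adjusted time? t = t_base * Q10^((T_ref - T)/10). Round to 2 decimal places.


Rigor mortis time adjustment:
Exponent = (T_ref - T_actual) / 10 = (20 - 18.4) / 10 = 0.16
Q10 factor = 3.0^0.16 = 1.19217
t_adjusted = 12 * 1.19217 = 14.31 hours

14.31


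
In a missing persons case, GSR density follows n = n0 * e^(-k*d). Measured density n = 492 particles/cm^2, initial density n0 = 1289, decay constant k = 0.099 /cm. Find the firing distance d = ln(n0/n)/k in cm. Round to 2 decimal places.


GSR distance calculation:
n0/n = 1289 / 492 = 2.619919
ln(n0/n) = 0.963143
d = 0.963143 / 0.099 = 9.73 cm

9.73


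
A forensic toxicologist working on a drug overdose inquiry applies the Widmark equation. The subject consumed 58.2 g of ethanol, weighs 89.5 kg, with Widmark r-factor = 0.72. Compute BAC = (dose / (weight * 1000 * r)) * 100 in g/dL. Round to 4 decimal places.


Applying the Widmark formula:
BAC = (dose_g / (body_wt * 1000 * r)) * 100
Denominator = 89.5 * 1000 * 0.72 = 64440
BAC = (58.2 / 64440) * 100
BAC = 0.0903 g/dL

0.0903


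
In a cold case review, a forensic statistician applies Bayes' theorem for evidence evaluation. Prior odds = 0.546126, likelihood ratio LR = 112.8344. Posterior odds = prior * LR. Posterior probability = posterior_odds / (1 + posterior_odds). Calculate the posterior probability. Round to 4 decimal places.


Bayesian evidence evaluation:
Posterior odds = prior_odds * LR = 0.546126 * 112.8344 = 61.6218
Posterior probability = posterior_odds / (1 + posterior_odds)
= 61.6218 / (1 + 61.6218)
= 61.6218 / 62.6218
= 0.9840

0.9840


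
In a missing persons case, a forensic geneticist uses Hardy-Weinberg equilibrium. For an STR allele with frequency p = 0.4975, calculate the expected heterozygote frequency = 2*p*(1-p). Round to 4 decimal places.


Hardy-Weinberg heterozygote frequency:
q = 1 - p = 1 - 0.4975 = 0.5025
2pq = 2 * 0.4975 * 0.5025 = 0.5000

0.5000


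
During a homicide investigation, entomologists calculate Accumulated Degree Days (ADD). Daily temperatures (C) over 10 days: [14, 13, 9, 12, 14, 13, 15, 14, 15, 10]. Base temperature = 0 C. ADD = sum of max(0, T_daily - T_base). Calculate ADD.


Computing ADD day by day:
Day 1: max(0, 14 - 0) = 14
Day 2: max(0, 13 - 0) = 13
Day 3: max(0, 9 - 0) = 9
Day 4: max(0, 12 - 0) = 12
Day 5: max(0, 14 - 0) = 14
Day 6: max(0, 13 - 0) = 13
Day 7: max(0, 15 - 0) = 15
Day 8: max(0, 14 - 0) = 14
Day 9: max(0, 15 - 0) = 15
Day 10: max(0, 10 - 0) = 10
Total ADD = 129

129


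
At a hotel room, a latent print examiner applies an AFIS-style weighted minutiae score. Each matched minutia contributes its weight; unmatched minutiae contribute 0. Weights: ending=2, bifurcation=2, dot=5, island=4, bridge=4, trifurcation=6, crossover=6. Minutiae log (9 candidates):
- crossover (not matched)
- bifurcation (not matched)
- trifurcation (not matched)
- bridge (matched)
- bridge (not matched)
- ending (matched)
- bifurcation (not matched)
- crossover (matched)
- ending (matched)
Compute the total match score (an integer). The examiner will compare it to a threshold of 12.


Weighted minutiae match score:
  crossover: not matched, +0
  bifurcation: not matched, +0
  trifurcation: not matched, +0
  bridge: matched, +4 (running total 4)
  bridge: not matched, +0
  ending: matched, +2 (running total 6)
  bifurcation: not matched, +0
  crossover: matched, +6 (running total 12)
  ending: matched, +2 (running total 14)
Total score = 14
Threshold = 12; verdict = identification

14


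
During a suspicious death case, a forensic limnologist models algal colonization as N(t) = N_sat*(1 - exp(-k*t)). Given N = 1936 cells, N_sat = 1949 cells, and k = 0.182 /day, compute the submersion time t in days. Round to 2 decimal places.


PMSI from diatom colonization curve:
N / N_sat = 1936 / 1949 = 0.99333
1 - N/N_sat = 0.00667
ln(1 - N/N_sat) = -5.010135
t = -ln(1 - N/N_sat) / k = -(-5.010135) / 0.182 = 27.53 days

27.53


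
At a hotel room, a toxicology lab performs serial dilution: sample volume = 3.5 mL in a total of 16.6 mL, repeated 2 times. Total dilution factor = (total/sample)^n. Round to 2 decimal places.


Dilution factor calculation:
Single dilution = V_total / V_sample = 16.6 / 3.5 ≈ 4.742857
Number of dilutions = 2
Total DF = (16.6 / 3.5)^2 (full precision, rounded at the end) = 22.49

22.49


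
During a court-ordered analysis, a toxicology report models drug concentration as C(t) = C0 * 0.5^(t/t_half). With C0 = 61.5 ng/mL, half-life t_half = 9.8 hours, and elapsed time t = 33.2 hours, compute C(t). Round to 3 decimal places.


Drug concentration decay:
Number of half-lives = t / t_half = 33.2 / 9.8 = 3.387755
Decay factor = 0.5^3.387755 = 0.09553976
C(t) = 61.5 * 0.09553976 = 5.876 ng/mL

5.876


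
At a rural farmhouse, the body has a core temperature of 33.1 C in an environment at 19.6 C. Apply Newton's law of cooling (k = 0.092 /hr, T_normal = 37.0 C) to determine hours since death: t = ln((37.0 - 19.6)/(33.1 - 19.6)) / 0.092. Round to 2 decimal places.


Using Newton's law of cooling:
t = ln((T_normal - T_ambient) / (T_body - T_ambient)) / k
T_normal - T_ambient = 17.4
T_body - T_ambient = 13.5
Ratio = 1.288889
ln(ratio) = 0.253781
t = 0.253781 / 0.092 = 2.76 hours

2.76


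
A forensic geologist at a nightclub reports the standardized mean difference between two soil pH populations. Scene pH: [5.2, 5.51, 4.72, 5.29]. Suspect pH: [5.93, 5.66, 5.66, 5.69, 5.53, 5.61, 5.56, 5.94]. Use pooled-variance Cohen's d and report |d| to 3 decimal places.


Pooled-variance Cohen's d for soil pH comparison:
Scene mean = 20.72 / 4 = 5.18
Suspect mean = 45.58 / 8 = 5.6975
Scene sample variance s_s^2 = 0.111
Suspect sample variance s_c^2 = 0.024336
Pooled variance = ((n_s-1)*s_s^2 + (n_c-1)*s_c^2) / (n_s + n_c - 2) = 0.050335
Pooled SD = sqrt(0.050335) = 0.224355
Mean difference = -0.5175
|d| = |-0.5175| / 0.224355 = 2.307

2.307


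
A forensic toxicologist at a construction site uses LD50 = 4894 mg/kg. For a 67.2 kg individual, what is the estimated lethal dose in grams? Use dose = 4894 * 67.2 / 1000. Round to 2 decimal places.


Lethal dose calculation:
Lethal dose = LD50 * body_weight / 1000
= 4894 * 67.2 / 1000
= 328876.8 / 1000
= 328.88 g

328.88


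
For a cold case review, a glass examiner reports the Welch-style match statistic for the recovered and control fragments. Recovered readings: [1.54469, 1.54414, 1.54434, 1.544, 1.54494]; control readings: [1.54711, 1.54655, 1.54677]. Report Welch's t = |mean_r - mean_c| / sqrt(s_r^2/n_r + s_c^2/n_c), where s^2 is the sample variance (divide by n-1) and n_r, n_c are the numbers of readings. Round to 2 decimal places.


Welch's t-criterion for glass RI comparison:
Recovered mean = sum / n_r = 7.72211 / 5 = 1.544422
Control mean = sum / n_c = 4.64043 / 3 = 1.54681
Recovered sample variance s_r^2 = 1.5112e-07
Control sample variance s_c^2 = 7.96e-08
Welch SE (unpooled) = sqrt(s_r^2/n_r + s_c^2/n_c) = sqrt(3.0224e-08 + 2.65333e-08) = sqrt(5.67573e-08) = 0.000238238
|mean_r - mean_c| = 0.002388
t = 0.002388 / 0.000238238 = 10.02

10.02


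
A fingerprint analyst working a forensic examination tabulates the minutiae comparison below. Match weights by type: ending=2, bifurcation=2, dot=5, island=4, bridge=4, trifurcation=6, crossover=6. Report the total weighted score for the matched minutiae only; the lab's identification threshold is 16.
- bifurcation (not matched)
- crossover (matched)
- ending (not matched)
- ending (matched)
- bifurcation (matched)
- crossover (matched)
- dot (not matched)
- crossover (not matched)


Weighted minutiae match score:
  bifurcation: not matched, +0
  crossover: matched, +6 (running total 6)
  ending: not matched, +0
  ending: matched, +2 (running total 8)
  bifurcation: matched, +2 (running total 10)
  crossover: matched, +6 (running total 16)
  dot: not matched, +0
  crossover: not matched, +0
Total score = 16
Threshold = 16; verdict = identification

16


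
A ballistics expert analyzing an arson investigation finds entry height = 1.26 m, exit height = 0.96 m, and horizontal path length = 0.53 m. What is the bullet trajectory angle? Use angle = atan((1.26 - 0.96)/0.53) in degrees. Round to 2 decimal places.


Bullet trajectory angle:
Height difference = 1.26 - 0.96 = 0.3 m
angle = atan(0.3 / 0.53)
angle = atan(0.566038)
angle = 29.51 degrees

29.51


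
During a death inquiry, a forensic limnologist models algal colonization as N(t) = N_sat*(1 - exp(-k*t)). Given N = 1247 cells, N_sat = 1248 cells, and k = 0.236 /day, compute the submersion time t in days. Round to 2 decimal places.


PMSI from diatom colonization curve:
N / N_sat = 1247 / 1248 = 0.999199
1 - N/N_sat = 0.000801
ln(1 - N/N_sat) = -7.12965
t = -ln(1 - N/N_sat) / k = -(-7.12965) / 0.236 = 30.21 days

30.21


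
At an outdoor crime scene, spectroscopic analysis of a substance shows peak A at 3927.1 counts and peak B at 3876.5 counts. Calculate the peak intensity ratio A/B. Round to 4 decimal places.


Spectral peak ratio:
Peak A = 3927.1 counts
Peak B = 3876.5 counts
Ratio = 3927.1 / 3876.5 = 1.0131

1.0131


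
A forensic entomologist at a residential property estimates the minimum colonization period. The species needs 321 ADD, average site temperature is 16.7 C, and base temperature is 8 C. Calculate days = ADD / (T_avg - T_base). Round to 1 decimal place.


Insect development time:
Effective temperature = avg_temp - T_base = 16.7 - 8 = 8.7 C
Days = ADD / effective_temp = 321 / 8.7 = 36.9 days

36.9


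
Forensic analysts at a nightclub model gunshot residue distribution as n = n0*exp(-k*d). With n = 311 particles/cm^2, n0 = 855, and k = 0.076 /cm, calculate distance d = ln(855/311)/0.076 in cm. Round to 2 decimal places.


GSR distance calculation:
n0/n = 855 / 311 = 2.749196
ln(n0/n) = 1.011309
d = 1.011309 / 0.076 = 13.31 cm

13.31


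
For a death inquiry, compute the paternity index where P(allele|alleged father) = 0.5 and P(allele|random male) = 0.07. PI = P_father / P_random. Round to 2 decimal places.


Paternity Index calculation:
PI = P(allele|father) / P(allele|random)
PI = 0.5 / 0.07
PI = 7.14

7.14


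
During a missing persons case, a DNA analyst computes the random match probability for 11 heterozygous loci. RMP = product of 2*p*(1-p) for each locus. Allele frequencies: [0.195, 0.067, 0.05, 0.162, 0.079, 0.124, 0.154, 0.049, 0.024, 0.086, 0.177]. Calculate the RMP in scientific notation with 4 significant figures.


Computing RMP for 11 loci:
Locus 1: 2 * 0.195 * 0.805 = 0.31395
Locus 2: 2 * 0.067 * 0.933 = 0.125022
Locus 3: 2 * 0.05 * 0.95 = 0.095
Locus 4: 2 * 0.162 * 0.838 = 0.271512
Locus 5: 2 * 0.079 * 0.921 = 0.145518
Locus 6: 2 * 0.124 * 0.876 = 0.217248
Locus 7: 2 * 0.154 * 0.846 = 0.260568
Locus 8: 2 * 0.049 * 0.951 = 0.093198
Locus 9: 2 * 0.024 * 0.976 = 0.046848
Locus 10: 2 * 0.086 * 0.914 = 0.157208
Locus 11: 2 * 0.177 * 0.823 = 0.291342
RMP = 1.668e-09

1.668e-09


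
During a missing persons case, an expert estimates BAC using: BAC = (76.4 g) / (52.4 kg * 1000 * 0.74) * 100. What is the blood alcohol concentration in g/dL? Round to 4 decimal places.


Applying the Widmark formula:
BAC = (dose_g / (body_wt * 1000 * r)) * 100
Denominator = 52.4 * 1000 * 0.74 = 38776
BAC = (76.4 / 38776) * 100
BAC = 0.1970 g/dL

0.1970


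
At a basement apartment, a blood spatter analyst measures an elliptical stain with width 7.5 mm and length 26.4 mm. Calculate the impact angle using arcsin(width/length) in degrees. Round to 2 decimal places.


Blood spatter impact angle calculation:
width / length = 7.5 / 26.4 = 0.284091
angle = arcsin(0.284091)
angle = 16.50 degrees

16.50


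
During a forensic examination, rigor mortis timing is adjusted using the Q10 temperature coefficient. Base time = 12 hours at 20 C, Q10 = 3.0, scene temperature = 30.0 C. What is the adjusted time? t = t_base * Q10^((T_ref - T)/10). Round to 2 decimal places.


Rigor mortis time adjustment:
Exponent = (T_ref - T_actual) / 10 = (20 - 30.0) / 10 = -1
Q10 factor = 3.0^-1 = 0.33333
t_adjusted = 12 * 0.33333 = 4.00 hours

4.00


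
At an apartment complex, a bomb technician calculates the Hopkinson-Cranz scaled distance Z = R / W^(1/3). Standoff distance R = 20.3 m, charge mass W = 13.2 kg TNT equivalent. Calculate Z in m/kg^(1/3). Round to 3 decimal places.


Scaled distance calculation:
W^(1/3) = 13.2^(1/3) = 2.363332
Z = R / W^(1/3) = 20.3 / 2.363332
Z = 8.590 m/kg^(1/3)

8.590


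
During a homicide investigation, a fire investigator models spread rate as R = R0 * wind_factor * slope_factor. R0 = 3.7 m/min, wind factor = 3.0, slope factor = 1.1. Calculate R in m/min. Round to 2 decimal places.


Fire spread rate calculation:
R = R0 * wind_factor * slope_factor
= 3.7 * 3.0 * 1.1
= 11.1 * 1.1
= 12.21 m/min

12.21


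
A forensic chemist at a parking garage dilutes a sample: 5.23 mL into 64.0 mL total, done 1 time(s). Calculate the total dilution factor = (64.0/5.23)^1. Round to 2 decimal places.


Dilution factor calculation:
Single dilution = V_total / V_sample = 64.0 / 5.23 ≈ 12.237094
Number of dilutions = 1
Total DF = (64.0 / 5.23)^1 (full precision, rounded at the end) = 12.24

12.24


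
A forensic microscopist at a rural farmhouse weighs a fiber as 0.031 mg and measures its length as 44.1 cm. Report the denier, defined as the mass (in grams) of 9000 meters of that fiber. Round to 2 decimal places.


Denier calculation:
Mass in grams = 0.031 mg / 1000 = 0.000031 g
Length in meters = 44.1 cm / 100 = 0.441 m
Linear density = mass / length = 0.000031 / 0.441 = 0.00007029 g/m
Denier = (g/m) * 9000 = 0.00007029 * 9000 = 0.63

0.63


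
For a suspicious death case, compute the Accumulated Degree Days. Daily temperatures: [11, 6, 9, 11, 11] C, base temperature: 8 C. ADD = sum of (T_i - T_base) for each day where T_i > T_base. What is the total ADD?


Computing ADD day by day:
Day 1: max(0, 11 - 8) = 3
Day 2: max(0, 6 - 8) = 0
Day 3: max(0, 9 - 8) = 1
Day 4: max(0, 11 - 8) = 3
Day 5: max(0, 11 - 8) = 3
Total ADD = 10

10


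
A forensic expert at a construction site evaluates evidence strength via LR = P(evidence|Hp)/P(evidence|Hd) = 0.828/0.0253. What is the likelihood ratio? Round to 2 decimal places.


Likelihood ratio calculation:
LR = P(E|Hp) / P(E|Hd)
LR = 0.828 / 0.0253
LR = 32.73

32.73


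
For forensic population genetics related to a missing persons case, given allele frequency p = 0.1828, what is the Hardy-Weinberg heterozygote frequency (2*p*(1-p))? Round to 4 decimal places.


Hardy-Weinberg heterozygote frequency:
q = 1 - p = 1 - 0.1828 = 0.8172
2pq = 2 * 0.1828 * 0.8172 = 0.2988

0.2988


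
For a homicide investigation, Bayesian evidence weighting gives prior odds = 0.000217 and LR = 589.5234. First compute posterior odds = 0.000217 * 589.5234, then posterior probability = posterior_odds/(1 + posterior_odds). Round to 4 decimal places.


Bayesian evidence evaluation:
Posterior odds = prior_odds * LR = 0.000217 * 589.5234 = 0.1279266
Posterior probability = posterior_odds / (1 + posterior_odds)
= 0.1279266 / (1 + 0.1279266)
= 0.1279266 / 1.1279266
= 0.1134

0.1134


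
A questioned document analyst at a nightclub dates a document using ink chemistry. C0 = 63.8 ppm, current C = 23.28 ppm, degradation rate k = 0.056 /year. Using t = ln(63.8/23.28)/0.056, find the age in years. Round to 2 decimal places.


Document age estimation:
C0/C = 63.8 / 23.28 = 2.74055
ln(C0/C) = 1.008159
t = 1.008159 / 0.056 = 18.00 years

18.00


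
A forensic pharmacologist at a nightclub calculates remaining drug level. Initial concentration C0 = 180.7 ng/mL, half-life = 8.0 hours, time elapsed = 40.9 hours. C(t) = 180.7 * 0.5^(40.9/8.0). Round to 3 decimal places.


Drug concentration decay:
Number of half-lives = t / t_half = 40.9 / 8.0 = 5.1125
Decay factor = 0.5^5.1125 = 0.02890574
C(t) = 180.7 * 0.02890574 = 5.223 ng/mL

5.223


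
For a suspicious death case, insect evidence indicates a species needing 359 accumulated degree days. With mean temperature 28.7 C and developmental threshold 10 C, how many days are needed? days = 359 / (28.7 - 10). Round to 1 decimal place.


Insect development time:
Effective temperature = avg_temp - T_base = 28.7 - 10 = 18.7 C
Days = ADD / effective_temp = 359 / 18.7 = 19.2 days

19.2


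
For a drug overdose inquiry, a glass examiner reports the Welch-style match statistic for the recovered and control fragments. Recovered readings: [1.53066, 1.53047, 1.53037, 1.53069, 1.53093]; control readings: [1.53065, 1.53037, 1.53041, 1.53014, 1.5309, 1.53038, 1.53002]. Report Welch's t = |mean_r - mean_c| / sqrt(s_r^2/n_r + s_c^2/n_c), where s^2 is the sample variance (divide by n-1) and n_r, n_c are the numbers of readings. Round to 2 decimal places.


Welch's t-criterion for glass RI comparison:
Recovered mean = sum / n_r = 7.65312 / 5 = 1.530624
Control mean = sum / n_c = 10.71287 / 7 = 1.53041
Recovered sample variance s_r^2 = 4.688e-08
Control sample variance s_c^2 = 8.75333e-08
Welch SE (unpooled) = sqrt(s_r^2/n_r + s_c^2/n_c) = sqrt(9.376e-09 + 1.25048e-08) = sqrt(2.18808e-08) = 0.000147922
|mean_r - mean_c| = 0.000214
t = 0.000214 / 0.000147922 = 1.45

1.45


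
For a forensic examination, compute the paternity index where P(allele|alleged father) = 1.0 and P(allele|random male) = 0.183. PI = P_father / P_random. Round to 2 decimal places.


Paternity Index calculation:
PI = P(allele|father) / P(allele|random)
PI = 1.0 / 0.183
PI = 5.46

5.46


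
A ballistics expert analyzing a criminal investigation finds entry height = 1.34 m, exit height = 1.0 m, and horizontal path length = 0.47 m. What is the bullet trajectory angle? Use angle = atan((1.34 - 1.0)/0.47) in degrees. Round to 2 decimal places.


Bullet trajectory angle:
Height difference = 1.34 - 1.0 = 0.34 m
angle = atan(0.34 / 0.47)
angle = atan(0.723404)
angle = 35.88 degrees

35.88


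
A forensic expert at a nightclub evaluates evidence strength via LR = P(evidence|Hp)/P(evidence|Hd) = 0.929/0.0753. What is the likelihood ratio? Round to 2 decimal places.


Likelihood ratio calculation:
LR = P(E|Hp) / P(E|Hd)
LR = 0.929 / 0.0753
LR = 12.34

12.34


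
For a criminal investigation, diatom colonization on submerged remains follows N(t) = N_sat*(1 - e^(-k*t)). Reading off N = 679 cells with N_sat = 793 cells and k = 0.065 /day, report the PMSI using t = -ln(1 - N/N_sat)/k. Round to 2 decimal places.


PMSI from diatom colonization curve:
N / N_sat = 679 / 793 = 0.856242
1 - N/N_sat = 0.143758
ln(1 - N/N_sat) = -1.939624
t = -ln(1 - N/N_sat) / k = -(-1.939624) / 0.065 = 29.84 days

29.84


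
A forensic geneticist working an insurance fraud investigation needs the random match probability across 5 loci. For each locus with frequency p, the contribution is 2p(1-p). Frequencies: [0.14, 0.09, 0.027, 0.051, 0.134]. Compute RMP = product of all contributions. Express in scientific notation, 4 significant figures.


Computing RMP for 5 loci:
Locus 1: 2 * 0.14 * 0.86 = 0.2408
Locus 2: 2 * 0.09 * 0.91 = 0.1638
Locus 3: 2 * 0.027 * 0.973 = 0.052542
Locus 4: 2 * 0.051 * 0.949 = 0.096798
Locus 5: 2 * 0.134 * 0.866 = 0.232088
RMP = 4.656e-05

4.656e-05


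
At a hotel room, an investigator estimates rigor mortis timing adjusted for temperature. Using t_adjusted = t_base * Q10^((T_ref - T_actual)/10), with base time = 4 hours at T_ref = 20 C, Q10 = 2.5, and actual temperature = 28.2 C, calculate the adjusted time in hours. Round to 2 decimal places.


Rigor mortis time adjustment:
Exponent = (T_ref - T_actual) / 10 = (20 - 28.2) / 10 = -0.82
Q10 factor = 2.5^-0.82 = 0.47173
t_adjusted = 4 * 0.47173 = 1.89 hours

1.89


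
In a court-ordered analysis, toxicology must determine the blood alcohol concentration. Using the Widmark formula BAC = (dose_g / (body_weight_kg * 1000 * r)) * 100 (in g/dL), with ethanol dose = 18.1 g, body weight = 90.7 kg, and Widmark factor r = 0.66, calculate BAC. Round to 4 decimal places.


Applying the Widmark formula:
BAC = (dose_g / (body_wt * 1000 * r)) * 100
Denominator = 90.7 * 1000 * 0.66 = 59862
BAC = (18.1 / 59862) * 100
BAC = 0.0302 g/dL

0.0302


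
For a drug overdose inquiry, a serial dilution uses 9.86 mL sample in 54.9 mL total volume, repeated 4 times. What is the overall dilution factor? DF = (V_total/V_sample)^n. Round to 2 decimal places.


Dilution factor calculation:
Single dilution = V_total / V_sample = 54.9 / 9.86 ≈ 5.567951
Number of dilutions = 4
Total DF = (54.9 / 9.86)^4 (full precision, rounded at the end) = 961.13

961.13


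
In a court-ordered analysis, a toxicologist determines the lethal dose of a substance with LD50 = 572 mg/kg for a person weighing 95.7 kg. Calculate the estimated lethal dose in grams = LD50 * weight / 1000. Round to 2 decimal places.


Lethal dose calculation:
Lethal dose = LD50 * body_weight / 1000
= 572 * 95.7 / 1000
= 54740.4 / 1000
= 54.74 g

54.74


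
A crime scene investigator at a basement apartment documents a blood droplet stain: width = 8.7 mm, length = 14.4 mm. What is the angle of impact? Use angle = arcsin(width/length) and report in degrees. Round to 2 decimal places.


Blood spatter impact angle calculation:
width / length = 8.7 / 14.4 = 0.604167
angle = arcsin(0.604167)
angle = 37.17 degrees

37.17


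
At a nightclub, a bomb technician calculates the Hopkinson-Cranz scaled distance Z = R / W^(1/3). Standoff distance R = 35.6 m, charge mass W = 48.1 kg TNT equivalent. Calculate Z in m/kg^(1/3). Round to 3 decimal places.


Scaled distance calculation:
W^(1/3) = 48.1^(1/3) = 3.636763
Z = R / W^(1/3) = 35.6 / 3.636763
Z = 9.789 m/kg^(1/3)

9.789


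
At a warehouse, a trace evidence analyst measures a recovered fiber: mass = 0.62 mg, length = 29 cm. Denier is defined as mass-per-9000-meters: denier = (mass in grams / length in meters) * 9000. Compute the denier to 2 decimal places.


Denier calculation:
Mass in grams = 0.62 mg / 1000 = 0.00062 g
Length in meters = 29 cm / 100 = 0.29 m
Linear density = mass / length = 0.00062 / 0.29 = 0.00213793 g/m
Denier = (g/m) * 9000 = 0.00213793 * 9000 = 19.24

19.24


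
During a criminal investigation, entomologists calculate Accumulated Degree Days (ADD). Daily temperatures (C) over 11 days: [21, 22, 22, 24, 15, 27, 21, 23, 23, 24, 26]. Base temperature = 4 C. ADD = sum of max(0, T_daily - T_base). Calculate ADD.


Computing ADD day by day:
Day 1: max(0, 21 - 4) = 17
Day 2: max(0, 22 - 4) = 18
Day 3: max(0, 22 - 4) = 18
Day 4: max(0, 24 - 4) = 20
Day 5: max(0, 15 - 4) = 11
Day 6: max(0, 27 - 4) = 23
Day 7: max(0, 21 - 4) = 17
Day 8: max(0, 23 - 4) = 19
Day 9: max(0, 23 - 4) = 19
Day 10: max(0, 24 - 4) = 20
Day 11: max(0, 26 - 4) = 22
Total ADD = 204

204


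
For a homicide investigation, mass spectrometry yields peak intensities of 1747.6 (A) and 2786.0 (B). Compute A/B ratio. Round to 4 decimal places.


Spectral peak ratio:
Peak A = 1747.6 counts
Peak B = 2786.0 counts
Ratio = 1747.6 / 2786.0 = 0.6273

0.6273


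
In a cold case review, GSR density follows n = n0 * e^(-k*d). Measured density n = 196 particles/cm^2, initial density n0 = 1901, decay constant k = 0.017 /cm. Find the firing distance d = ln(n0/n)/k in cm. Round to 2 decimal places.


GSR distance calculation:
n0/n = 1901 / 196 = 9.69898
ln(n0/n) = 2.272021
d = 2.272021 / 0.017 = 133.65 cm

133.65


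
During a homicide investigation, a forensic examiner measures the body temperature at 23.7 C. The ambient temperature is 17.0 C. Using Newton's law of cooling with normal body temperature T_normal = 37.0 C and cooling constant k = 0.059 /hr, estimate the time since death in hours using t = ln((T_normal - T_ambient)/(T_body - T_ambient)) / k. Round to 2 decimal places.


Using Newton's law of cooling:
t = ln((T_normal - T_ambient) / (T_body - T_ambient)) / k
T_normal - T_ambient = 20.0
T_body - T_ambient = 6.7
Ratio = 2.985075
ln(ratio) = 1.093625
t = 1.093625 / 0.059 = 18.54 hours

18.54


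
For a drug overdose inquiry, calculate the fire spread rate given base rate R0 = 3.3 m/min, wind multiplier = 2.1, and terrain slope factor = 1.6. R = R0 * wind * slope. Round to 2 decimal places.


Fire spread rate calculation:
R = R0 * wind_factor * slope_factor
= 3.3 * 2.1 * 1.6
= 6.93 * 1.6
= 11.09 m/min

11.09


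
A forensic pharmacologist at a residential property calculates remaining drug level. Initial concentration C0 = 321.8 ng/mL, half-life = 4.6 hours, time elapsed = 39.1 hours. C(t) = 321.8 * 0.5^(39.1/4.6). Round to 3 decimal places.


Drug concentration decay:
Number of half-lives = t / t_half = 39.1 / 4.6 = 8.5
Decay factor = 0.5^8.5 = 0.00276214
C(t) = 321.8 * 0.00276214 = 0.889 ng/mL

0.889


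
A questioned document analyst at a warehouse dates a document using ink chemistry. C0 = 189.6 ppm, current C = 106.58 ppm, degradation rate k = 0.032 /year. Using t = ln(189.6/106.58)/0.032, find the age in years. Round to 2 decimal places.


Document age estimation:
C0/C = 189.6 / 106.58 = 1.778945
ln(C0/C) = 0.57602
t = 0.57602 / 0.032 = 18.00 years

18.00


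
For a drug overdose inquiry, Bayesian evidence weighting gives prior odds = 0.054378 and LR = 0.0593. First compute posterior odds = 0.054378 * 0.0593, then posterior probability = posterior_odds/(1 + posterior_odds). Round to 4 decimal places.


Bayesian evidence evaluation:
Posterior odds = prior_odds * LR = 0.054378 * 0.0593 = 0.003224615
Posterior probability = posterior_odds / (1 + posterior_odds)
= 0.003224615 / (1 + 0.003224615)
= 0.003224615 / 1.003224615
= 0.0032

0.0032


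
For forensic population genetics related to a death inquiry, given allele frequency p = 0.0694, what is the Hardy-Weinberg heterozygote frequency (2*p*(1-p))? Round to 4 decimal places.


Hardy-Weinberg heterozygote frequency:
q = 1 - p = 1 - 0.0694 = 0.9306
2pq = 2 * 0.0694 * 0.9306 = 0.1292

0.1292


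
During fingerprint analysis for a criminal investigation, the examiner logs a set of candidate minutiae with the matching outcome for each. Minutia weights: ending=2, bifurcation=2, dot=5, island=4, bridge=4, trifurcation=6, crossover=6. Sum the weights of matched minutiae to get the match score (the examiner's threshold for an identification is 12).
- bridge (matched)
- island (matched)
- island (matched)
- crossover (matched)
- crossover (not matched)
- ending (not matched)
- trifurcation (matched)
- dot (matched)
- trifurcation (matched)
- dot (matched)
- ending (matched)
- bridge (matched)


Weighted minutiae match score:
  bridge: matched, +4 (running total 4)
  island: matched, +4 (running total 8)
  island: matched, +4 (running total 12)
  crossover: matched, +6 (running total 18)
  crossover: not matched, +0
  ending: not matched, +0
  trifurcation: matched, +6 (running total 24)
  dot: matched, +5 (running total 29)
  trifurcation: matched, +6 (running total 35)
  dot: matched, +5 (running total 40)
  ending: matched, +2 (running total 42)
  bridge: matched, +4 (running total 46)
Total score = 46
Threshold = 12; verdict = identification

46


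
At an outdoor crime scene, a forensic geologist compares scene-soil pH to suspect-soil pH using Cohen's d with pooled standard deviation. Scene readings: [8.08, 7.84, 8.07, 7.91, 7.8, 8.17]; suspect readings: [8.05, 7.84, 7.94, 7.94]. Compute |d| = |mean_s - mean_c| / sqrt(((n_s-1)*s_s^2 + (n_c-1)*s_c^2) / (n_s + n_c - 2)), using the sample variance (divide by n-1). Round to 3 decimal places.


Pooled-variance Cohen's d for soil pH comparison:
Scene mean = 47.87 / 6 = 7.978333
Suspect mean = 31.77 / 4 = 7.9425
Scene sample variance s_s^2 = 0.022217
Suspect sample variance s_c^2 = 0.007358
Pooled variance = ((n_s-1)*s_s^2 + (n_c-1)*s_c^2) / (n_s + n_c - 2) = 0.016645
Pooled SD = sqrt(0.016645) = 0.129016
Mean difference = 0.035833
|d| = |0.035833| / 0.129016 = 0.278

0.278


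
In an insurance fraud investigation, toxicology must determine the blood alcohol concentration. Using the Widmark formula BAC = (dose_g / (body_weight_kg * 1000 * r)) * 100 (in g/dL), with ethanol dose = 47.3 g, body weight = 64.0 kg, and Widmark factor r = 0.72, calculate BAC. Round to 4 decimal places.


Applying the Widmark formula:
BAC = (dose_g / (body_wt * 1000 * r)) * 100
Denominator = 64.0 * 1000 * 0.72 = 46080
BAC = (47.3 / 46080) * 100
BAC = 0.1026 g/dL

0.1026


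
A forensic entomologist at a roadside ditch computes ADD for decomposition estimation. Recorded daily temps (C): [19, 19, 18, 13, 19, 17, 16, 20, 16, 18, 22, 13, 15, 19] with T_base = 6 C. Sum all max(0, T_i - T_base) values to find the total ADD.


Computing ADD day by day:
Day 1: max(0, 19 - 6) = 13
Day 2: max(0, 19 - 6) = 13
Day 3: max(0, 18 - 6) = 12
Day 4: max(0, 13 - 6) = 7
Day 5: max(0, 19 - 6) = 13
Day 6: max(0, 17 - 6) = 11
Day 7: max(0, 16 - 6) = 10
Day 8: max(0, 20 - 6) = 14
Day 9: max(0, 16 - 6) = 10
Day 10: max(0, 18 - 6) = 12
Day 11: max(0, 22 - 6) = 16
Day 12: max(0, 13 - 6) = 7
Day 13: max(0, 15 - 6) = 9
Day 14: max(0, 19 - 6) = 13
Total ADD = 160

160


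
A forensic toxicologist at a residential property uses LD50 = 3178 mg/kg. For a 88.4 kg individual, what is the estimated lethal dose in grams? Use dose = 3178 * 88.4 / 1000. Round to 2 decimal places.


Lethal dose calculation:
Lethal dose = LD50 * body_weight / 1000
= 3178 * 88.4 / 1000
= 280935.2 / 1000
= 280.94 g

280.94


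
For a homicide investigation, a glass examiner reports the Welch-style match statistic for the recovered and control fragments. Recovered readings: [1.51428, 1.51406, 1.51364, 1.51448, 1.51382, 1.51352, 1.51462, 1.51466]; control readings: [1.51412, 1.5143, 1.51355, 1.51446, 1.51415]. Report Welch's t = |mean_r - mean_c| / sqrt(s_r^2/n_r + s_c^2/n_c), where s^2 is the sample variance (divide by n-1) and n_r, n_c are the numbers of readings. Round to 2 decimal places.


Welch's t-criterion for glass RI comparison:
Recovered mean = sum / n_r = 12.11308 / 8 = 1.514135
Control mean = sum / n_c = 7.57058 / 5 = 1.514116
Recovered sample variance s_r^2 = 1.97e-07
Control sample variance s_c^2 = 1.1843e-07
Welch SE (unpooled) = sqrt(s_r^2/n_r + s_c^2/n_c) = sqrt(2.4625e-08 + 2.3686e-08) = sqrt(4.8311e-08) = 0.000219798
|mean_r - mean_c| = 1.9e-05
t = 1.9e-05 / 0.000219798 = 0.09

0.09


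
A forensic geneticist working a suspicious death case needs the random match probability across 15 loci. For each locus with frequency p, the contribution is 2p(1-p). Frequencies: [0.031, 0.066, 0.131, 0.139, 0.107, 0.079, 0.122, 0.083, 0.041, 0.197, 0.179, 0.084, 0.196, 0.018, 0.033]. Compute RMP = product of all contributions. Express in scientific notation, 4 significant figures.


Computing RMP for 15 loci:
Locus 1: 2 * 0.031 * 0.969 = 0.060078
Locus 2: 2 * 0.066 * 0.934 = 0.123288
Locus 3: 2 * 0.131 * 0.869 = 0.227678
Locus 4: 2 * 0.139 * 0.861 = 0.239358
Locus 5: 2 * 0.107 * 0.893 = 0.191102
Locus 6: 2 * 0.079 * 0.921 = 0.145518
Locus 7: 2 * 0.122 * 0.878 = 0.214232
Locus 8: 2 * 0.083 * 0.917 = 0.152222
Locus 9: 2 * 0.041 * 0.959 = 0.078638
Locus 10: 2 * 0.197 * 0.803 = 0.316382
Locus 11: 2 * 0.179 * 0.821 = 0.293918
Locus 12: 2 * 0.084 * 0.916 = 0.153888
Locus 13: 2 * 0.196 * 0.804 = 0.315168
Locus 14: 2 * 0.018 * 0.982 = 0.035352
Locus 15: 2 * 0.033 * 0.967 = 0.063822
RMP = 2.929e-13

2.929e-13


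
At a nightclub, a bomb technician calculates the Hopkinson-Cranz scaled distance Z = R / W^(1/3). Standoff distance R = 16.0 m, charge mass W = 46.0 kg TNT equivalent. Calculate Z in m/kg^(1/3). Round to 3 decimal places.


Scaled distance calculation:
W^(1/3) = 46.0^(1/3) = 3.583048
Z = R / W^(1/3) = 16.0 / 3.583048
Z = 4.465 m/kg^(1/3)

4.465


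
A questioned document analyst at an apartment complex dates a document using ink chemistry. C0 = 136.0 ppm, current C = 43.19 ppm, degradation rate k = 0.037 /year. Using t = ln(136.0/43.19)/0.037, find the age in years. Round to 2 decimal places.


Document age estimation:
C0/C = 136.0 / 43.19 = 3.148877
ln(C0/C) = 1.147046
t = 1.147046 / 0.037 = 31.00 years

31.00


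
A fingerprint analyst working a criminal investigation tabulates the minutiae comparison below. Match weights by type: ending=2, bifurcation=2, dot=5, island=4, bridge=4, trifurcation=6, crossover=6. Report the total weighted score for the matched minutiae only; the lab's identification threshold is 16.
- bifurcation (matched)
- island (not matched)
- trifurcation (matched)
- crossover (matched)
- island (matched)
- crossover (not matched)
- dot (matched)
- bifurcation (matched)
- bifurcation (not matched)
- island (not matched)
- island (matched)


Weighted minutiae match score:
  bifurcation: matched, +2 (running total 2)
  island: not matched, +0
  trifurcation: matched, +6 (running total 8)
  crossover: matched, +6 (running total 14)
  island: matched, +4 (running total 18)
  crossover: not matched, +0
  dot: matched, +5 (running total 23)
  bifurcation: matched, +2 (running total 25)
  bifurcation: not matched, +0
  island: not matched, +0
  island: matched, +4 (running total 29)
Total score = 29
Threshold = 16; verdict = identification

29


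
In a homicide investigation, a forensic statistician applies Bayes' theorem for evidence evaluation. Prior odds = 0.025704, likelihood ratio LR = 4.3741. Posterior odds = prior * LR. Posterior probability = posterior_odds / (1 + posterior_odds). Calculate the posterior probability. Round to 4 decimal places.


Bayesian evidence evaluation:
Posterior odds = prior_odds * LR = 0.025704 * 4.3741 = 0.1124319
Posterior probability = posterior_odds / (1 + posterior_odds)
= 0.1124319 / (1 + 0.1124319)
= 0.1124319 / 1.1124319
= 0.1011

0.1011


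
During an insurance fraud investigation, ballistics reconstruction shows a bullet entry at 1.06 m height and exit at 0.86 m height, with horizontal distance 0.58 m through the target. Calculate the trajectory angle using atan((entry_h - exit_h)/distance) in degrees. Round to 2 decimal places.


Bullet trajectory angle:
Height difference = 1.06 - 0.86 = 0.2 m
angle = atan(0.2 / 0.58)
angle = atan(0.344828)
angle = 19.03 degrees

19.03


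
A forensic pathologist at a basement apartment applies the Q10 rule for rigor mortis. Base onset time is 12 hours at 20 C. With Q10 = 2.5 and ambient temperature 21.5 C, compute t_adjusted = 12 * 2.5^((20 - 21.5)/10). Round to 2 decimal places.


Rigor mortis time adjustment:
Exponent = (T_ref - T_actual) / 10 = (20 - 21.5) / 10 = -0.15
Q10 factor = 2.5^-0.15 = 0.87158
t_adjusted = 12 * 0.87158 = 10.46 hours

10.46


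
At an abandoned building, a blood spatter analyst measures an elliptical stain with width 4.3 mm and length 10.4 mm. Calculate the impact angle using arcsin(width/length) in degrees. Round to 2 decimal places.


Blood spatter impact angle calculation:
width / length = 4.3 / 10.4 = 0.413462
angle = arcsin(0.413462)
angle = 24.42 degrees

24.42


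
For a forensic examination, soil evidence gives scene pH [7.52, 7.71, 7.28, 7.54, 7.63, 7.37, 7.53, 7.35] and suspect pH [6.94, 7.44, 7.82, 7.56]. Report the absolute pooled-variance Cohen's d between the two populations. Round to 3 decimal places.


Pooled-variance Cohen's d for soil pH comparison:
Scene mean = 59.93 / 8 = 7.49125
Suspect mean = 29.76 / 4 = 7.44
Scene sample variance s_s^2 = 0.021584
Suspect sample variance s_c^2 = 0.136267
Pooled variance = ((n_s-1)*s_s^2 + (n_c-1)*s_c^2) / (n_s + n_c - 2) = 0.055989
Pooled SD = sqrt(0.055989) = 0.23662
Mean difference = 0.05125
|d| = |0.05125| / 0.23662 = 0.217

0.217


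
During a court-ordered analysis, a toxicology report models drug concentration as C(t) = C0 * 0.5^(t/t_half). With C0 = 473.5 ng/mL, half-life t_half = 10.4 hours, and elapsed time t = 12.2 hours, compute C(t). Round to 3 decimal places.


Drug concentration decay:
Number of half-lives = t / t_half = 12.2 / 10.4 = 1.173077
Decay factor = 0.5^1.173077 = 0.44347448
C(t) = 473.5 * 0.44347448 = 209.985 ng/mL

209.985


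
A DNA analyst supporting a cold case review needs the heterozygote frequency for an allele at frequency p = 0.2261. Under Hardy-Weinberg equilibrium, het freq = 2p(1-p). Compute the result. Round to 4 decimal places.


Hardy-Weinberg heterozygote frequency:
q = 1 - p = 1 - 0.2261 = 0.7739
2pq = 2 * 0.2261 * 0.7739 = 0.3500

0.3500


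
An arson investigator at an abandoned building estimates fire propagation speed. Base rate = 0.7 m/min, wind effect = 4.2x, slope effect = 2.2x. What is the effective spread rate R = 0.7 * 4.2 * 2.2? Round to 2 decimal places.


Fire spread rate calculation:
R = R0 * wind_factor * slope_factor
= 0.7 * 4.2 * 2.2
= 2.94 * 2.2
= 6.47 m/min

6.47
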